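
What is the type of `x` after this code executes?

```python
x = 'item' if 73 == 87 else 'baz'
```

Both branches of conditional are str

str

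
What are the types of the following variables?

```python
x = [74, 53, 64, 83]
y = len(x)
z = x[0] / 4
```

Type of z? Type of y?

int / int = float; len() returns int

float, int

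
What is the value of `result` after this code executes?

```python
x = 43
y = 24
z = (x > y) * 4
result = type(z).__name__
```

x is int; y is int; z is int; result = 'int'

'int'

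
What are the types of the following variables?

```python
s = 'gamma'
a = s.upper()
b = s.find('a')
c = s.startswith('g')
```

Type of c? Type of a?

startswith() returns bool; upper() returns str

bool, str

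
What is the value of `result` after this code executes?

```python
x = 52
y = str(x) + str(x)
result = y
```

x = 52; y = '5252'; result = '5252'

'5252'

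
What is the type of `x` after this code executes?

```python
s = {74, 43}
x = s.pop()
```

Popping from set[int] returns int

int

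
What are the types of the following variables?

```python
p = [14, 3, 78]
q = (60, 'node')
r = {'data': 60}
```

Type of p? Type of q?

p is assigned a list literal (square brackets); q is assigned a tuple (parenthesized, comma-separated values)

list, tuple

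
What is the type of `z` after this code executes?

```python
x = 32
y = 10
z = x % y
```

int % int = int

int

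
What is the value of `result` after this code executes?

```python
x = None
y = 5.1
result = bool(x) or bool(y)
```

x = None; y = 5.1; result = True

True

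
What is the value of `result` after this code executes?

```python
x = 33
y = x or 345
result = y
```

x = 33; y = 33; result = 33

33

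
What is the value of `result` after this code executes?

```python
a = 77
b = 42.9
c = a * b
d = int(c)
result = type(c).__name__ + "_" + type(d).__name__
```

a is int; b is float; c is float; d is int; result = 'float_int'

'float_int'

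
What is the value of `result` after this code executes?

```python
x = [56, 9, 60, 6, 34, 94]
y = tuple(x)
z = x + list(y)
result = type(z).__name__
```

x is list; y is tuple; z is list; result = 'list'

'list'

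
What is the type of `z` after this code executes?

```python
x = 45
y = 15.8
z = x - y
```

int - float = float

float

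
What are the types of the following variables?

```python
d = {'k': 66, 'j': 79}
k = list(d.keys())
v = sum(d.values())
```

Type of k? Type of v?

list() converts to list; sum of ints is int

list, int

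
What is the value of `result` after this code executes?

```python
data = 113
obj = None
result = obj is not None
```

data = 113; obj = None; result = False

False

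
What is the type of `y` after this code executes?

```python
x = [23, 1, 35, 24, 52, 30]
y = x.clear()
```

list.clear() returns None

NoneType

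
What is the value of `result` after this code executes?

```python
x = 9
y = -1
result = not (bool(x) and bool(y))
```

x = 9; y = -1; result = False

False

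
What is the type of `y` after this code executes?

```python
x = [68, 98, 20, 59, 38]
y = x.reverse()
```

list.reverse() returns None

NoneType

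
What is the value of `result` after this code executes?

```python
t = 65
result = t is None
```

t = 65; result = False

False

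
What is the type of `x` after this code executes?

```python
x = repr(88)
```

repr() returns str

str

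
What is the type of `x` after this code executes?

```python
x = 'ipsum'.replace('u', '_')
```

str.replace() returns str

str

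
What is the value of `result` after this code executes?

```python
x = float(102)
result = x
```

x = 102.0; result = 102.0

102.0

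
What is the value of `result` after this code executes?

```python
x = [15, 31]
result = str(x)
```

x = [15, 31]; result = '[15, 31]'

'[15, 31]'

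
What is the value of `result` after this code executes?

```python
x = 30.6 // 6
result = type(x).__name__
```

x is float; result = 'float'

'float'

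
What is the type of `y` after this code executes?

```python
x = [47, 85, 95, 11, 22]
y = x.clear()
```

list.clear() returns None

NoneType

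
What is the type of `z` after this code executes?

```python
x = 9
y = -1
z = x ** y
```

int ** negative = float

float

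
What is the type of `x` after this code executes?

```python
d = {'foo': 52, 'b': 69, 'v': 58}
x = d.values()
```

.values() returns dict_values view

dict_values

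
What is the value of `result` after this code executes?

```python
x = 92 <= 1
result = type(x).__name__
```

x is bool; result = 'bool'

'bool'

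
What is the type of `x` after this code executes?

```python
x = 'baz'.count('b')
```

str.count() returns int

int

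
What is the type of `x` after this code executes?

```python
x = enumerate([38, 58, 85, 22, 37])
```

enumerate() returns an enumerate object

enumerate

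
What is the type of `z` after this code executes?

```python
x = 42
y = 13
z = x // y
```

int // int = int

int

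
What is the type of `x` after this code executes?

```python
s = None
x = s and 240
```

'and' returns first falsy value (None)

NoneType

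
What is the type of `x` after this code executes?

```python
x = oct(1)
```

oct() returns str representation

str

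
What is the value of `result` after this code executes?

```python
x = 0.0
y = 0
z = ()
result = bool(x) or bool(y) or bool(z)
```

x = 0.0; y = 0; z = (); result = False

False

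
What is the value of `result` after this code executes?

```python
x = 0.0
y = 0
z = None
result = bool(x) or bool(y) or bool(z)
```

x = 0.0; y = 0; z = None; result = False

False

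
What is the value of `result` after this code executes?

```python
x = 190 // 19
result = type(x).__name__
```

x is int; result = 'int'

'int'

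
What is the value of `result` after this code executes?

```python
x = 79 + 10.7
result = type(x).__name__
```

x is float; result = 'float'

'float'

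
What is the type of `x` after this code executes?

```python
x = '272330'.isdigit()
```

str.isdigit() returns bool

bool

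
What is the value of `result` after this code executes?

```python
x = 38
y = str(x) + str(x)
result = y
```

x = 38; y = '3838'; result = '3838'

'3838'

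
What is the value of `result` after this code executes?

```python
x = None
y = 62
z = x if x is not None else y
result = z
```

x = None; y = 62; z = 62; result = 62

62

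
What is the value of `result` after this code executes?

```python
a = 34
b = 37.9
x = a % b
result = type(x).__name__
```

a is int; b is float; x is float; result = 'float'

'float'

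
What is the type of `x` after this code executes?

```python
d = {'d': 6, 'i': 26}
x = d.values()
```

.values() returns dict_values view

dict_values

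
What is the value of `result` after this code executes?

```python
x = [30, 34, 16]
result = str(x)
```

x = [30, 34, 16]; result = '[30, 34, 16]'

'[30, 34, 16]'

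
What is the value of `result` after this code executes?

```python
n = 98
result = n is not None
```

n = 98; result = True

True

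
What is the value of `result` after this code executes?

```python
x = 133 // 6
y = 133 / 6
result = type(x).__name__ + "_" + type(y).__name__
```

x is int; y is float; result = 'int_float'

'int_float'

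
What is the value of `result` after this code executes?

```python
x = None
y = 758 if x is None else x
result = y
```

x = None; y = 758; result = 758

758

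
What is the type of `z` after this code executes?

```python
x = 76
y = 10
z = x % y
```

int % int = int

int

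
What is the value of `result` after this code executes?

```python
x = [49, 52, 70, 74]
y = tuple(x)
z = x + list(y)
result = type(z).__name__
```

x is list; y is tuple; z is list; result = 'list'

'list'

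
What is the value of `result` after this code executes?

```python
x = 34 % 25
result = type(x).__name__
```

x is int; result = 'int'

'int'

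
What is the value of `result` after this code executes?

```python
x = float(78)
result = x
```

x = 78.0; result = 78.0

78.0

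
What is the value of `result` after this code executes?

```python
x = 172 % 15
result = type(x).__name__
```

x is int; result = 'int'

'int'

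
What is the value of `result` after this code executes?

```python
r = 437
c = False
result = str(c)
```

r = 437; c = False; result = 'False'

'False'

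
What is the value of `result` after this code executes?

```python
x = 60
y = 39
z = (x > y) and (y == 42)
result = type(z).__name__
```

x is int; y is int; z is bool; result = 'bool'

'bool'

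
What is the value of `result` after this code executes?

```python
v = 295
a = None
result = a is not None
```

v = 295; a = None; result = False

False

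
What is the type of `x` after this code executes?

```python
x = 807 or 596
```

'or' returns first truthy value (int)

int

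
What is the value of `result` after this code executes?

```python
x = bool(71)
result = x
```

x = True; result = True

True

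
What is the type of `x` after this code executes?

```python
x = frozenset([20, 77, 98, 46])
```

frozenset() returns frozenset

frozenset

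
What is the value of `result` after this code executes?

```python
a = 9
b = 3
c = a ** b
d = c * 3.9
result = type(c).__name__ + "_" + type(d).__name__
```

a is int; b is int; c is int; d is float; result = 'int_float'

'int_float'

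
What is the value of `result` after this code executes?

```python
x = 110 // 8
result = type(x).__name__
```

x is int; result = 'int'

'int'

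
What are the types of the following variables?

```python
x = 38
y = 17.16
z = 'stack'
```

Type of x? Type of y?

x is assigned a bare integer (no decimal point), so it is an int; y is assigned a number with a decimal point, so it is a float

int, float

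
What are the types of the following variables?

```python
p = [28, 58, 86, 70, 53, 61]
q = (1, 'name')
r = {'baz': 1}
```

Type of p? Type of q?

p is assigned a list literal (square brackets); q is assigned a tuple (parenthesized, comma-separated values)

list, tuple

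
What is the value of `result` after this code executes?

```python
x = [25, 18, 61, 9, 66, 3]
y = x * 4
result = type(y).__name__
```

x is list; y is list; result = 'list'

'list'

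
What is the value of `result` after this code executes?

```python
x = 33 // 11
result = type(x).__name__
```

x is int; result = 'int'

'int'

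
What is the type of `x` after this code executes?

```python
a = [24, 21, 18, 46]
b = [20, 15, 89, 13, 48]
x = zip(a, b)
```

zip() returns a zip object

zip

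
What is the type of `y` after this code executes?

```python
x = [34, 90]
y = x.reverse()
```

list.reverse() returns None

NoneType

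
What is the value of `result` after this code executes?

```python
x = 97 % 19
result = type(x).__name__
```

x is int; result = 'int'

'int'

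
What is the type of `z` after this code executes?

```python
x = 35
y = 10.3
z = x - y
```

int - float = float

float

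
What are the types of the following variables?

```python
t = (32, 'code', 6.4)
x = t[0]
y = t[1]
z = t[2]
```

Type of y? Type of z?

tuple[1] is str; tuple[2] is float

str, float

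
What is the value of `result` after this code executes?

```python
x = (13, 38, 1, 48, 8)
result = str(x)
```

x = (13, 38, 1, 48, 8); result = '(13, 38, 1, 48, 8)'

'(13, 38, 1, 48, 8)'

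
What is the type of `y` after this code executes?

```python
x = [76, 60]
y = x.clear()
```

list.clear() returns None

NoneType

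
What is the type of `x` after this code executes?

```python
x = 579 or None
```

'or' returns first truthy value

int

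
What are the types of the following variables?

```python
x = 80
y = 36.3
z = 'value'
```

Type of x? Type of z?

x is assigned a bare integer (no decimal point), so it is an int; z is assigned a quoted string literal, so it is a str

int, str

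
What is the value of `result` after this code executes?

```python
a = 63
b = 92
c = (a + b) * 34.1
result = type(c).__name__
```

a is int; b is int; c is float; result = 'float'

'float'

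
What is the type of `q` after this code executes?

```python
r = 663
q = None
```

None has type NoneType

NoneType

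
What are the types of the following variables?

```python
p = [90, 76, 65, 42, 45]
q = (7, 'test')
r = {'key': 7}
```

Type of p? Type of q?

p is assigned a list literal (square brackets); q is assigned a tuple (parenthesized, comma-separated values)

list, tuple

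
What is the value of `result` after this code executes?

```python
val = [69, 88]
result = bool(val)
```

val = [69, 88]; result = True

True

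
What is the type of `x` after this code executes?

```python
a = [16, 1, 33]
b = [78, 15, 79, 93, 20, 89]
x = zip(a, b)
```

zip() returns a zip object

zip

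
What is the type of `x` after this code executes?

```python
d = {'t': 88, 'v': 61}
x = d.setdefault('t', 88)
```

dict.setdefault() returns the (existing or default) value

int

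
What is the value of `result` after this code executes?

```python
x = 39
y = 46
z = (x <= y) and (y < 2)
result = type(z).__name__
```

x is int; y is int; z is bool; result = 'bool'

'bool'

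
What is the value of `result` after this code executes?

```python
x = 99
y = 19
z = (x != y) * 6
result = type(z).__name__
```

x is int; y is int; z is int; result = 'int'

'int'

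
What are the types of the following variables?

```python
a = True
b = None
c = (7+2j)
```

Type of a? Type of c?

a is assigned the constant True, which has type bool; c is assigned (7+2j), an int plus an imaginary literal (j suffix), which evaluates to complex

bool, complex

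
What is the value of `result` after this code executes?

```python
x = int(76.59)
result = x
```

x = 76; result = 76

76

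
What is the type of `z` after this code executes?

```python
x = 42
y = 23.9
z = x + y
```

int + float = float

float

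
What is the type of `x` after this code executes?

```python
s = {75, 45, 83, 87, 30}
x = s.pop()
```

Popping from set[int] returns int

int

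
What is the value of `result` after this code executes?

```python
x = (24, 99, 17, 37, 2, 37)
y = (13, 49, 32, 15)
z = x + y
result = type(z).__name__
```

x is tuple; y is tuple; z is tuple; result = 'tuple'

'tuple'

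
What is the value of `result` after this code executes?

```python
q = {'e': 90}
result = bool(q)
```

q = {'e': 90}; result = True

True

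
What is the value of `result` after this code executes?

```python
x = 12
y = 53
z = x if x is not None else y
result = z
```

x = 12; y = 53; z = 12; result = 12

12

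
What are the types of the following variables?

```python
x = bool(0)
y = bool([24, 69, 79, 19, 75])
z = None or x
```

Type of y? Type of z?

bool() returns bool; None or bool returns the bool

bool, bool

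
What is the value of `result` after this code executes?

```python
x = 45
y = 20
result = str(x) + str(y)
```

x = 45; y = 20; result = '4520'

'4520'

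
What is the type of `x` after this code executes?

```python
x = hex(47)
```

hex() returns str representation

str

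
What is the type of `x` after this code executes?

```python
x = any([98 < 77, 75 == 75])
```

any() returns bool

bool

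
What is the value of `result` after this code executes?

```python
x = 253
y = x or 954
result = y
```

x = 253; y = 253; result = 253

253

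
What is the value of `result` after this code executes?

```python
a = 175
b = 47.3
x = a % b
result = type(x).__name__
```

a is int; b is float; x is float; result = 'float'

'float'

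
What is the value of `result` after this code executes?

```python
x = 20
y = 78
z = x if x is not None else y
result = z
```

x = 20; y = 78; z = 20; result = 20

20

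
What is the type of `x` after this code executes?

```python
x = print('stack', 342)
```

print() returns None

NoneType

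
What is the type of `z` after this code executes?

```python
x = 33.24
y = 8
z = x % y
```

float % int = float

float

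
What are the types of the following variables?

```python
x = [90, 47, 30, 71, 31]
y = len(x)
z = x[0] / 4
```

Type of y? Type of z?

len() returns int; int / int = float

int, float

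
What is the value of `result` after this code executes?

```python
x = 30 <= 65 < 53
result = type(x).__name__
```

x is bool; result = 'bool'

'bool'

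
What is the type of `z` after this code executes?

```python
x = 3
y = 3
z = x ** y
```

positive int ** positive int = int

int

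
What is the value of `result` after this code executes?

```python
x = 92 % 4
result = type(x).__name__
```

x is int; result = 'int'

'int'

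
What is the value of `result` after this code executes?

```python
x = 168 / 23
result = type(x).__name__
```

x is float; result = 'float'

'float'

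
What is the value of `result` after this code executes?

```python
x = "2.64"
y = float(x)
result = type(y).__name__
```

x is str; y is float; result = 'float'

'float'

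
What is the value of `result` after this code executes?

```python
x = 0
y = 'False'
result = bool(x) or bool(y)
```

x = 0; y = 'False'; result = True

True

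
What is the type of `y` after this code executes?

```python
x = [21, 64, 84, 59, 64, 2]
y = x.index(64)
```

list.index() returns int

int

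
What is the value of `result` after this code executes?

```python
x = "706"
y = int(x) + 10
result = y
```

x = '706'; y = 716; result = 716

716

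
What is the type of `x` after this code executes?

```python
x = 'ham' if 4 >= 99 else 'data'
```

Both branches of conditional are str

str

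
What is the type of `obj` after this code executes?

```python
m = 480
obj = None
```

None has type NoneType

NoneType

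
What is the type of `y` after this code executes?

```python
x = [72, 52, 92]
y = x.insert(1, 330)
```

list.insert() returns None

NoneType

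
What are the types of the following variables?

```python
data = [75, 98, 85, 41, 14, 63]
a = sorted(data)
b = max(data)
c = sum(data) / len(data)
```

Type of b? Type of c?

max of ints returns int; int / int = float

int, float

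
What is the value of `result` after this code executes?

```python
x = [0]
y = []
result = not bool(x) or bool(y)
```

x = [0]; y = []; result = False

False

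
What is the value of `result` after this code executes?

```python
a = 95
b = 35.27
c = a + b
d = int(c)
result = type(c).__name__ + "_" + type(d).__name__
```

a is int; b is float; c is float; d is int; result = 'float_int'

'float_int'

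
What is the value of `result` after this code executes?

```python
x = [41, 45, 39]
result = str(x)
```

x = [41, 45, 39]; result = '[41, 45, 39]'

'[41, 45, 39]'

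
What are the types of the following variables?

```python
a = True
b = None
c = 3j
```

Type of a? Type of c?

a is assigned the constant True, which has type bool; c is assigned 3j, an imaginary literal (j suffix), which has type complex

bool, complex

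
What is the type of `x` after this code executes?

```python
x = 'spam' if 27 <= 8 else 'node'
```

Both branches of conditional are str

str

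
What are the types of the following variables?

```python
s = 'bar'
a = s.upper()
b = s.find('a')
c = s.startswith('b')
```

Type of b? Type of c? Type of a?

find() returns int; startswith() returns bool; upper() returns str

int, bool, str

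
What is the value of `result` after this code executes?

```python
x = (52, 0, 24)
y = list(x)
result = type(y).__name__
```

x is tuple; y is list; result = 'list'

'list'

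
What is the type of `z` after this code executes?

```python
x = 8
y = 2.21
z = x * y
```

int * float = float

float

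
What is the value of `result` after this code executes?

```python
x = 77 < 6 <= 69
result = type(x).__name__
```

x is bool; result = 'bool'

'bool'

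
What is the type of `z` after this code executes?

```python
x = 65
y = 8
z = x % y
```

int % int = int

int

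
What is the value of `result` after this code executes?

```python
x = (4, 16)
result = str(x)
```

x = (4, 16); result = '(4, 16)'

'(4, 16)'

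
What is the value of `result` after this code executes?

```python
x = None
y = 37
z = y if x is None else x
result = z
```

x = None; y = 37; z = 37; result = 37

37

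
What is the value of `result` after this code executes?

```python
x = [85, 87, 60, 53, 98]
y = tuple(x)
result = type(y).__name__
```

x is list; y is tuple; result = 'tuple'

'tuple'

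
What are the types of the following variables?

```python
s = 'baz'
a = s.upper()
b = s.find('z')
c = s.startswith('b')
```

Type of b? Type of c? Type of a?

find() returns int; startswith() returns bool; upper() returns str

int, bool, str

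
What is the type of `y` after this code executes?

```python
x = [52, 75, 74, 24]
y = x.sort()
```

list.sort() returns None (mutates in place)

NoneType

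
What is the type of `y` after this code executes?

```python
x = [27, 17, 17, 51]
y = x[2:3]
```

Slicing a list returns a list

list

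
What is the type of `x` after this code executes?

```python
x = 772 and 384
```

'and' with truthy values returns last operand (int)

int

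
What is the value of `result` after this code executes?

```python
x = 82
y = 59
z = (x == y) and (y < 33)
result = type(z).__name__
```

x is int; y is int; z is bool; result = 'bool'

'bool'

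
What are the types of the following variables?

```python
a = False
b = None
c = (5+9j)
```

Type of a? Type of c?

a is assigned the constant False, which has type bool; c is assigned (5+9j), an int plus an imaginary literal (j suffix), which evaluates to complex

bool, complex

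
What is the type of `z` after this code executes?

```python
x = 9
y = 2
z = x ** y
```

positive int ** positive int = int

int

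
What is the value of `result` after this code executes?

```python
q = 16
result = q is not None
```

q = 16; result = True

True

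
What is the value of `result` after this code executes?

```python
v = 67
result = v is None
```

v = 67; result = False

False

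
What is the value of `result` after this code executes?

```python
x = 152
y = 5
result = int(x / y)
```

x = 152; y = 5; result = 30

30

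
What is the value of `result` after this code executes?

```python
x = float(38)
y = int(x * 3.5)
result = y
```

x = 38.0; y = 133; result = 133

133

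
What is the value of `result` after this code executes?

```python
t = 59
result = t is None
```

t = 59; result = False

False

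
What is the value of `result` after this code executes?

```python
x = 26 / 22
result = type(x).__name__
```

x is float; result = 'float'

'float'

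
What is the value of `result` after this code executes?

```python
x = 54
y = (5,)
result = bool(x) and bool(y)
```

x = 54; y = (5,); result = True

True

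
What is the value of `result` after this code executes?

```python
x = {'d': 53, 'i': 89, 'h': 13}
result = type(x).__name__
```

x is dict; result = 'dict'

'dict'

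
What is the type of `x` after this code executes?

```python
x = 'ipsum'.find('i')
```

str.find() returns int index

int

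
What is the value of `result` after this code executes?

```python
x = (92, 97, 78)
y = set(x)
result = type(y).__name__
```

x is tuple; y is set; result = 'set'

'set'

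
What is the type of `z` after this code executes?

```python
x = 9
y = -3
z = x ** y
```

int ** negative = float

float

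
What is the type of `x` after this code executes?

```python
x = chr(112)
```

chr() returns str (single char)

str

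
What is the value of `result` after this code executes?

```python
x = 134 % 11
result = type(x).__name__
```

x is int; result = 'int'

'int'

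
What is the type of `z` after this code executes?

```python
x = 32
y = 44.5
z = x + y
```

int + float = float

float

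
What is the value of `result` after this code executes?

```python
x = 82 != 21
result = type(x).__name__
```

x is bool; result = 'bool'

'bool'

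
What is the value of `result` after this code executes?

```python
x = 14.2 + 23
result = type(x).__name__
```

x is float; result = 'float'

'float'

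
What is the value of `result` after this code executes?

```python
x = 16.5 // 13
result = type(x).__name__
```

x is float; result = 'float'

'float'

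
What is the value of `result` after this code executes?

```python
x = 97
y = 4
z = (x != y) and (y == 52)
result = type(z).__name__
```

x is int; y is int; z is bool; result = 'bool'

'bool'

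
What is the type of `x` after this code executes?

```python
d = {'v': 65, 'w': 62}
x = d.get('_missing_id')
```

dict.get() returns None when key not found

NoneType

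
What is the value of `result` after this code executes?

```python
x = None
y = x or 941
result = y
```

x = None; y = 941; result = 941

941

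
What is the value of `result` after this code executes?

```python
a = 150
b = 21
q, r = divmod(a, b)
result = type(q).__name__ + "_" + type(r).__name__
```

a is int; b is int; q is int; r is int; result = 'int_int'

'int_int'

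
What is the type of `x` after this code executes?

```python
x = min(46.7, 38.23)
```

min() of floats returns float

float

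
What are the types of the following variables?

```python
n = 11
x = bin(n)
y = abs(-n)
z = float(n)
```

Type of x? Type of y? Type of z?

bin() returns str; abs() of int returns int; float() returns float

str, int, float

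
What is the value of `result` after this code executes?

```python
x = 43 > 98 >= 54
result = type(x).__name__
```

x is bool; result = 'bool'

'bool'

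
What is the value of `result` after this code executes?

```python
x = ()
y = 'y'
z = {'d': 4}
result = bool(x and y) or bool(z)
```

x = (); y = 'y'; z = {'d': 4}; result = True

True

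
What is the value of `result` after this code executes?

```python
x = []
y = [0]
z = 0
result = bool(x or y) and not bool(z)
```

x = []; y = [0]; z = 0; result = True

True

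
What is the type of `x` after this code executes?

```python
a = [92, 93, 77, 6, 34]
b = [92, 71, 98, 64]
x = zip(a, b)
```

zip() returns a zip object

zip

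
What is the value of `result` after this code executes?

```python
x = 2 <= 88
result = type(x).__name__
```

x is bool; result = 'bool'

'bool'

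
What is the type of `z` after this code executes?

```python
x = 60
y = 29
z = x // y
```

int // int = int

int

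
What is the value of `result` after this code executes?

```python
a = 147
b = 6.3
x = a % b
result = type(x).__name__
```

a is int; b is float; x is float; result = 'float'

'float'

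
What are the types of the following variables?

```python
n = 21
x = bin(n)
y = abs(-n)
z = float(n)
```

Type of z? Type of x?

float() returns float; bin() returns str

float, str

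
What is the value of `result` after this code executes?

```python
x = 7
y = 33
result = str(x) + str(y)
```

x = 7; y = 33; result = '733'

'733'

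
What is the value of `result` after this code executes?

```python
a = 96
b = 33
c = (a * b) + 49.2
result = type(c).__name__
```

a is int; b is int; c is float; result = 'float'

'float'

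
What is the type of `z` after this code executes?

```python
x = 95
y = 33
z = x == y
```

Equality comparison returns bool

bool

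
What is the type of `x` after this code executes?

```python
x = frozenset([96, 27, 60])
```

frozenset() returns frozenset

frozenset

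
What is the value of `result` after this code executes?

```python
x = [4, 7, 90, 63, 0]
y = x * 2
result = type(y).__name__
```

x is list; y is list; result = 'list'

'list'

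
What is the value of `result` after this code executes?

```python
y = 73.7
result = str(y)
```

y = 73.7; result = '73.7'

'73.7'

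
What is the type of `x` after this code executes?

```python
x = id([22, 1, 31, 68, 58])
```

id() returns int

int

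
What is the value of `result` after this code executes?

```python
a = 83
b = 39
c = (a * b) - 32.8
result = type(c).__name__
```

a is int; b is int; c is float; result = 'float'

'float'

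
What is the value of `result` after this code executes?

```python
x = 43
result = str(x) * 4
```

x = 43; result = '43434343'

'43434343'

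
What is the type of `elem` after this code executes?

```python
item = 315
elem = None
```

None has type NoneType

NoneType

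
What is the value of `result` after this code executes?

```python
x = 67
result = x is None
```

x = 67; result = False

False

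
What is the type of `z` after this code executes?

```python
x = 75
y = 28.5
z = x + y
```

int + float = float

float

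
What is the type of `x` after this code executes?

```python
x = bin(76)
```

bin() returns str representation

str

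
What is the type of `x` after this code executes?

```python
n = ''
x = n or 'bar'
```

'or' returns first truthy value (str)

str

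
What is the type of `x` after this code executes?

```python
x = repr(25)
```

repr() returns str

str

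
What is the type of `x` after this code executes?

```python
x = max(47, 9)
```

max() of ints returns int

int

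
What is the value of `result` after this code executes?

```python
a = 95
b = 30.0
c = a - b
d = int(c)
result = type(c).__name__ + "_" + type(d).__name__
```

a is int; b is float; c is float; d is int; result = 'float_int'

'float_int'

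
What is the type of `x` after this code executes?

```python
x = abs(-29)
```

abs() of int returns int

int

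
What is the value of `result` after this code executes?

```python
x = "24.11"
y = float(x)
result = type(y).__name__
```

x is str; y is float; result = 'float'

'float'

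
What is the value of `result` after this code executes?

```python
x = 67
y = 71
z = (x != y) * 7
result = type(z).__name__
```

x is int; y is int; z is int; result = 'int'

'int'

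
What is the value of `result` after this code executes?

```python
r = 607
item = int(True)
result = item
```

r = 607; item = 1; result = 1

1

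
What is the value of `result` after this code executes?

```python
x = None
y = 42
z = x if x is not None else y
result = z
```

x = None; y = 42; z = 42; result = 42

42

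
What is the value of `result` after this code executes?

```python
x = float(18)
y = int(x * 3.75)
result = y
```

x = 18.0; y = 67; result = 67

67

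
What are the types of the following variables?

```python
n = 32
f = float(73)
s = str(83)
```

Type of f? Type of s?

f is assigned the result of calling float(), which returns a float; s is assigned the result of calling str(), which returns a str

float, str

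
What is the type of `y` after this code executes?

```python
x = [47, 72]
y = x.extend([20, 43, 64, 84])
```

list.extend() returns None

NoneType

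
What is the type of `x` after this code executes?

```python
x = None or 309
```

'or' with None returns the other truthy value

int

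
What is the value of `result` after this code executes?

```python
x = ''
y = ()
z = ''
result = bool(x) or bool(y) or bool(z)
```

x = ''; y = (); z = ''; result = False

False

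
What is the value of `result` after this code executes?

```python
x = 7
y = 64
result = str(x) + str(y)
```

x = 7; y = 64; result = '764'

'764'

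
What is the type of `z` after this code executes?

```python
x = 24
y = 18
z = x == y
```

Equality comparison returns bool

bool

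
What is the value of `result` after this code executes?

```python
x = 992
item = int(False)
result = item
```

x = 992; item = 0; result = 0

0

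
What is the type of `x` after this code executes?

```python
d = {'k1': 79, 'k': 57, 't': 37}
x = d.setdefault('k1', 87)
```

dict.setdefault() returns the (existing or default) value

int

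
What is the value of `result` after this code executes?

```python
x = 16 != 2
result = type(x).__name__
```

x is bool; result = 'bool'

'bool'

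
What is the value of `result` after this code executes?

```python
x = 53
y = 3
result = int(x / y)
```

x = 53; y = 3; result = 17

17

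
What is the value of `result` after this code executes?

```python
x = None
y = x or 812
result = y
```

x = None; y = 812; result = 812

812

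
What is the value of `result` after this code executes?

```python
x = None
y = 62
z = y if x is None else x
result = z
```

x = None; y = 62; z = 62; result = 62

62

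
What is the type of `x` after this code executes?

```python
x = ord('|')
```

ord() returns int (code point)

int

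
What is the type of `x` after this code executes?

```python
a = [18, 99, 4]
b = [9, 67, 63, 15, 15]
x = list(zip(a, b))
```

list(zip()) returns a list of tuples

list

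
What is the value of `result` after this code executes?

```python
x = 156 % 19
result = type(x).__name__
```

x is int; result = 'int'

'int'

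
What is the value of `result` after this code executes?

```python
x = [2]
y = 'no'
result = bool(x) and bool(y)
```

x = [2]; y = 'no'; result = True

True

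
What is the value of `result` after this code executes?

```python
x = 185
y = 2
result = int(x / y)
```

x = 185; y = 2; result = 92

92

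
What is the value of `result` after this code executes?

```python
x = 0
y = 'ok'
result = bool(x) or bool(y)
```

x = 0; y = 'ok'; result = True

True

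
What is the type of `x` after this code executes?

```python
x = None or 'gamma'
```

'or' with None returns the other truthy value (str)

str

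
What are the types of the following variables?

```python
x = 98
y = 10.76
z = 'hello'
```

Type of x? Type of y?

x is assigned a bare integer (no decimal point), so it is an int; y is assigned a number with a decimal point, so it is a float

int, float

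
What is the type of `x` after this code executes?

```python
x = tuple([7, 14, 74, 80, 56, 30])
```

tuple() constructor returns tuple

tuple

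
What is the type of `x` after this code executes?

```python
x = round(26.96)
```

round() with no decimal places returns int

int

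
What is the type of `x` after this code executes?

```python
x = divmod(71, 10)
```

divmod() returns tuple of (quotient, remainder)

tuple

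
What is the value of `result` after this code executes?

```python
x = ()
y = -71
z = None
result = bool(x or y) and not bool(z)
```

x = (); y = -71; z = None; result = True

True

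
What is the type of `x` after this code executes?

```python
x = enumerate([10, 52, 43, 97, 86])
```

enumerate() returns an enumerate object

enumerate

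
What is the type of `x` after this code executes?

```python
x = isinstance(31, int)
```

isinstance() returns bool

bool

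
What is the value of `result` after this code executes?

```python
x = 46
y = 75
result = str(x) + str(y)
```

x = 46; y = 75; result = '4675'

'4675'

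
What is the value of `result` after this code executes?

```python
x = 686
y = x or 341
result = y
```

x = 686; y = 686; result = 686

686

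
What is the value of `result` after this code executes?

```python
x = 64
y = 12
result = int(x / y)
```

x = 64; y = 12; result = 5

5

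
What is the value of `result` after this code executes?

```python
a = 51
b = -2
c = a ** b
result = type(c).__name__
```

a is int; b is int; c is float; result = 'float'

'float'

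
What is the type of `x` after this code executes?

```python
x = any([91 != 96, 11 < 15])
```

any() returns bool

bool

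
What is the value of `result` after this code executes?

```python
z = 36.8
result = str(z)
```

z = 36.8; result = '36.8'

'36.8'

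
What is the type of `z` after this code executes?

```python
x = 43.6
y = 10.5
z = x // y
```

float // float = float

float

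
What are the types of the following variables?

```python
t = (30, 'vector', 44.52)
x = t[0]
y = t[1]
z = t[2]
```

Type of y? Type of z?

tuple[1] is str; tuple[2] is float

str, float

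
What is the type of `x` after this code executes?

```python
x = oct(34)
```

oct() returns str representation

str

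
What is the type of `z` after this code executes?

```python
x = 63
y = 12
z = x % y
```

int % int = int

int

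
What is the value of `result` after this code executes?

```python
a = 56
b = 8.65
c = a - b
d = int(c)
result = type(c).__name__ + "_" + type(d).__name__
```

a is int; b is float; c is float; d is int; result = 'float_int'

'float_int'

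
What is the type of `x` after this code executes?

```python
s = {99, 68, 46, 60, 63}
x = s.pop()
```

Popping from set[int] returns int

int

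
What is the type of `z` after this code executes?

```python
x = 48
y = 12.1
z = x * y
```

int * float = float

float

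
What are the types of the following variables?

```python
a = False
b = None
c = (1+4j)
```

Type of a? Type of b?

a is assigned the constant False, which has type bool; b is assigned None, whose type is NoneType

bool, NoneType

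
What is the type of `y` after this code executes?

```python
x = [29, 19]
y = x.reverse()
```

list.reverse() returns None

NoneType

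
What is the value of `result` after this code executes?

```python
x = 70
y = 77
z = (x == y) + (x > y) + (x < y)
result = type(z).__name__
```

x is int; y is int; z is int; result = 'int'

'int'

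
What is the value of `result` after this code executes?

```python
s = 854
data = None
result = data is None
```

s = 854; data = None; result = True

True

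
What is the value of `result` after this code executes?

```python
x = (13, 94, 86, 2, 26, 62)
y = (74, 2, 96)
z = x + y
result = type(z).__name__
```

x is tuple; y is tuple; z is tuple; result = 'tuple'

'tuple'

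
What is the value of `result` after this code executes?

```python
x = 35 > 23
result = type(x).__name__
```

x is bool; result = 'bool'

'bool'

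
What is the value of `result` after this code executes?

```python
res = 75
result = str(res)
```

res = 75; result = '75'

'75'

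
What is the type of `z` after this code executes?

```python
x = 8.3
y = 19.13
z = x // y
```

float // float = float

float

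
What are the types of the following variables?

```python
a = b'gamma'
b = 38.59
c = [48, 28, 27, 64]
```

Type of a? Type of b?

a is assigned a bytes literal (b'...' prefix); b is assigned a number with a decimal point, so it is a float

bytes, float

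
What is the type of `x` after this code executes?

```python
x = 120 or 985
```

'or' returns first truthy value (int)

int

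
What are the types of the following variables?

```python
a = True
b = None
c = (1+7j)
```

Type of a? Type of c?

a is assigned the constant True, which has type bool; c is assigned (1+7j), an int plus an imaginary literal (j suffix), which evaluates to complex

bool, complex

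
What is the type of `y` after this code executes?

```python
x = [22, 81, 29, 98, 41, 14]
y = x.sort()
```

list.sort() returns None (mutates in place)

NoneType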